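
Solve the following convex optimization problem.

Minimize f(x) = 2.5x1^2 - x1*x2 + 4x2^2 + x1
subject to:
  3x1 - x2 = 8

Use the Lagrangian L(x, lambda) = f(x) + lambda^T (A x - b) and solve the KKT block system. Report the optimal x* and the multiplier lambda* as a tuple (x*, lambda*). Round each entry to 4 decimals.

Form the Lagrangian:
  L(x, lambda) = (1/2) x^T Q x + c^T x + lambda^T (A x - b)
Stationarity (grad_x L = 0): Q x + c + A^T lambda = 0.
Primal feasibility: A x = b.

This gives the KKT block system:
  [ Q   A^T ] [ x     ]   [-c ]
  [ A    0  ] [ lambda ] = [ b ]

Solving the linear system:
  x*      = (2.5775, -0.2676)
  lambda* = (-4.7183)
  f(x*)   = 20.162

x* = (2.5775, -0.2676), lambda* = (-4.7183)


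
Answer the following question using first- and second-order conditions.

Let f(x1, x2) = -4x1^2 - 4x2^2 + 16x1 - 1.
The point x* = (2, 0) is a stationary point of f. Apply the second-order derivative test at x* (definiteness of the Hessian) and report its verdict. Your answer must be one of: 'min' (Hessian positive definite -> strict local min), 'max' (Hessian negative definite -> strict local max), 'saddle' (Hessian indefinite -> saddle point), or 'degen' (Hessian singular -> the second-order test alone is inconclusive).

Compute the Hessian H = grad^2 f:
  H = [[-8, 0], [0, -8]]
Verify stationarity: grad f(x*) = H x* + g = (0, 0).
Eigenvalues of H: -8, -8.
Both eigenvalues < 0, so H is negative definite -> x* is a strict local max.

max


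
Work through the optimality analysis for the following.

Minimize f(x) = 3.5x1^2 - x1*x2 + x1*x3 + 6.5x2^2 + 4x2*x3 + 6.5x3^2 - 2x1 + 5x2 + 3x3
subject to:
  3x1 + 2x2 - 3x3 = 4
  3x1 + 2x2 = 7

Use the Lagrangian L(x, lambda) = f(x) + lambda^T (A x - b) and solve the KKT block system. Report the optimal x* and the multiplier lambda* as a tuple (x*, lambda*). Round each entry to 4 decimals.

Form the Lagrangian:
  L(x, lambda) = (1/2) x^T Q x + c^T x + lambda^T (A x - b)
Stationarity (grad_x L = 0): Q x + c + A^T lambda = 0.
Primal feasibility: A x = b.

This gives the KKT block system:
  [ Q   A^T ] [ x     ]   [-c ]
  [ A    0  ] [ lambda ] = [ b ]

Solving the linear system:
  x*      = (2.1975, 0.2038, 1)
  lambda* = (6.3376, -11.0637)
  f(x*)   = 25.8599

x* = (2.1975, 0.2038, 1), lambda* = (6.3376, -11.0637)


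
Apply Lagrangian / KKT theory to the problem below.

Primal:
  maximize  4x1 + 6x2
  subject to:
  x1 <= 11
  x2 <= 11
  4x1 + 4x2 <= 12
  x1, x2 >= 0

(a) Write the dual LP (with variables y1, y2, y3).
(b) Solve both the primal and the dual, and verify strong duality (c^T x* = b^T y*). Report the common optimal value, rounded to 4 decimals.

The standard primal-dual pair for 'max c^T x s.t. A x <= b, x >= 0' is:
  Dual:  min b^T y  s.t.  A^T y >= c,  y >= 0.

So the dual LP is:
  minimize  11y1 + 11y2 + 12y3
  subject to:
    y1 + 4y3 >= 4
    y2 + 4y3 >= 6
    y1, y2, y3 >= 0

Solving the primal: x* = (0, 3).
  primal value c^T x* = 18.
Solving the dual: y* = (0, 0, 1.5).
  dual value b^T y* = 18.
Strong duality: c^T x* = b^T y*. Confirmed.

18


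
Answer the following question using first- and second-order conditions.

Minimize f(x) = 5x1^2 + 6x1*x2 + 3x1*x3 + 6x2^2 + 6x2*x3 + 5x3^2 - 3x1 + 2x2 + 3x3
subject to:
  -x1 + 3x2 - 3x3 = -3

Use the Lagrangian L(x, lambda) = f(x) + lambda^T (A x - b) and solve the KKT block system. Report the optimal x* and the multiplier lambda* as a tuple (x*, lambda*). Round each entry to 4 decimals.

Form the Lagrangian:
  L(x, lambda) = (1/2) x^T Q x + c^T x + lambda^T (A x - b)
Stationarity (grad_x L = 0): Q x + c + A^T lambda = 0.
Primal feasibility: A x = b.

This gives the KKT block system:
  [ Q   A^T ] [ x     ]   [-c ]
  [ A    0  ] [ lambda ] = [ b ]

Solving the linear system:
  x*      = (0.757, -0.6993, 0.0484)
  lambda* = (0.5197)
  f(x*)   = -0.9828

x* = (0.757, -0.6993, 0.0484), lambda* = (0.5197)


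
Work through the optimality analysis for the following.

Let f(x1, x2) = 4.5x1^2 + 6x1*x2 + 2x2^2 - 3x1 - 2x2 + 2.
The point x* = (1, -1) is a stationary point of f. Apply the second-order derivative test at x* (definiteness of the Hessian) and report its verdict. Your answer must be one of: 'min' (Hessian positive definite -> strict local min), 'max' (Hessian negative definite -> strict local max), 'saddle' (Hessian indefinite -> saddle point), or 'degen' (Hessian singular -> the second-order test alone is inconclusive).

Compute the Hessian H = grad^2 f:
  H = [[9, 6], [6, 4]]
Verify stationarity: grad f(x*) = H x* + g = (0, 0).
Eigenvalues of H: 0, 13.
H has a zero eigenvalue (singular; positive semidefinite but not definite), so H is neither positive definite, negative definite, nor indefinite. The second-order test alone is inconclusive -> degen.
(Indeed, f is constant along the null direction of H through x*, so x* is not a strict local extremum.)

degen


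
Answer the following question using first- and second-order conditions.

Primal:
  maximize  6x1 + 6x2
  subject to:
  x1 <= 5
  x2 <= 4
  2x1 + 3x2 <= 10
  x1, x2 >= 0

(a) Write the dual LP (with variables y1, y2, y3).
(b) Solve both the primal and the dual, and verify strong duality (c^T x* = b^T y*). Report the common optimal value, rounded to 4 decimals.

The standard primal-dual pair for 'max c^T x s.t. A x <= b, x >= 0' is:
  Dual:  min b^T y  s.t.  A^T y >= c,  y >= 0.

So the dual LP is:
  minimize  5y1 + 4y2 + 10y3
  subject to:
    y1 + 2y3 >= 6
    y2 + 3y3 >= 6
    y1, y2, y3 >= 0

Solving the primal: x* = (5, 0).
  primal value c^T x* = 30.
Solving the dual: y* = (2, 0, 2).
  dual value b^T y* = 30.
Strong duality: c^T x* = b^T y*. Confirmed.

30


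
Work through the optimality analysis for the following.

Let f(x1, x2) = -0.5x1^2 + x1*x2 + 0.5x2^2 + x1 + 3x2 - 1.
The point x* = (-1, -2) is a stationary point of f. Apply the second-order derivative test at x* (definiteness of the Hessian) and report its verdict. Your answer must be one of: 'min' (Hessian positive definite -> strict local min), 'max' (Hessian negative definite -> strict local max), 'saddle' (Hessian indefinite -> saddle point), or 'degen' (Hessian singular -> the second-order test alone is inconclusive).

Compute the Hessian H = grad^2 f:
  H = [[-1, 1], [1, 1]]
Verify stationarity: grad f(x*) = H x* + g = (0, 0).
Eigenvalues of H: -1.4142, 1.4142.
Eigenvalues have mixed signs, so H is indefinite -> x* is a saddle point.

saddle


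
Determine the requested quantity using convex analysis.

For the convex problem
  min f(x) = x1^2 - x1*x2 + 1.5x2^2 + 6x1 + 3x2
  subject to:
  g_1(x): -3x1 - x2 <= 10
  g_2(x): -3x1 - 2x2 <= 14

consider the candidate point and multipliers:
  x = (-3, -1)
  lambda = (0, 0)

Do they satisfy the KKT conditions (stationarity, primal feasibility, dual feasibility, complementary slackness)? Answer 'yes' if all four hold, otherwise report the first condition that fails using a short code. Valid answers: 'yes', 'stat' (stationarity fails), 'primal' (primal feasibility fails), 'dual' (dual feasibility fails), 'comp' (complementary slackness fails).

Gradient of f: grad f(x) = Q x + c = (1, 3)
Constraint values g_i(x) = a_i^T x - b_i:
  g_1((-3, -1)) = 0
  g_2((-3, -1)) = -3
Stationarity residual: grad f(x) + sum_i lambda_i a_i = (1, 3)
  -> stationarity FAILS
Primal feasibility (all g_i <= 0): OK
Dual feasibility (all lambda_i >= 0): OK
Complementary slackness (lambda_i * g_i(x) = 0 for all i): OK

Verdict: the first failing condition is stationarity -> stat.

stat


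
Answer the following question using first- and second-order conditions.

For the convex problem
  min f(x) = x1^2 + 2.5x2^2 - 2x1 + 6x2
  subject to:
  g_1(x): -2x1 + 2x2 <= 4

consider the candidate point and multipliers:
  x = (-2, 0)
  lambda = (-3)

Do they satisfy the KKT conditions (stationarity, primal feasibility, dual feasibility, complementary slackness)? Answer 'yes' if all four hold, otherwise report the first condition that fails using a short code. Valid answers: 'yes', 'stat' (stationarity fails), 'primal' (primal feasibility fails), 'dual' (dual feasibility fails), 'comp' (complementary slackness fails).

Gradient of f: grad f(x) = Q x + c = (-6, 6)
Constraint values g_i(x) = a_i^T x - b_i:
  g_1((-2, 0)) = 0
Stationarity residual: grad f(x) + sum_i lambda_i a_i = (0, 0)
  -> stationarity OK
Primal feasibility (all g_i <= 0): OK
Dual feasibility (all lambda_i >= 0): FAILS
Complementary slackness (lambda_i * g_i(x) = 0 for all i): OK

Verdict: the first failing condition is dual_feasibility -> dual.

dual


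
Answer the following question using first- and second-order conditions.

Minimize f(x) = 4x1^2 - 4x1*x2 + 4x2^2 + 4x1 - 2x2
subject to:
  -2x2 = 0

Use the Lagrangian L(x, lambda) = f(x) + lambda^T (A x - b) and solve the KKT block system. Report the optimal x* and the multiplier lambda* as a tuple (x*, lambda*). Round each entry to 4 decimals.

Form the Lagrangian:
  L(x, lambda) = (1/2) x^T Q x + c^T x + lambda^T (A x - b)
Stationarity (grad_x L = 0): Q x + c + A^T lambda = 0.
Primal feasibility: A x = b.

This gives the KKT block system:
  [ Q   A^T ] [ x     ]   [-c ]
  [ A    0  ] [ lambda ] = [ b ]

Solving the linear system:
  x*      = (-0.5, 0)
  lambda* = (0)
  f(x*)   = -1

x* = (-0.5, 0), lambda* = (0)


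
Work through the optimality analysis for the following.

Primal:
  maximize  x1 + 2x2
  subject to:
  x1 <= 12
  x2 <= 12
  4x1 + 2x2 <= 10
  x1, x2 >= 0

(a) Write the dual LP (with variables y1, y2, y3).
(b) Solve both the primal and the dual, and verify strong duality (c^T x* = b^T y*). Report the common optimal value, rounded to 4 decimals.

The standard primal-dual pair for 'max c^T x s.t. A x <= b, x >= 0' is:
  Dual:  min b^T y  s.t.  A^T y >= c,  y >= 0.

So the dual LP is:
  minimize  12y1 + 12y2 + 10y3
  subject to:
    y1 + 4y3 >= 1
    y2 + 2y3 >= 2
    y1, y2, y3 >= 0

Solving the primal: x* = (0, 5).
  primal value c^T x* = 10.
Solving the dual: y* = (0, 0, 1).
  dual value b^T y* = 10.
Strong duality: c^T x* = b^T y*. Confirmed.

10


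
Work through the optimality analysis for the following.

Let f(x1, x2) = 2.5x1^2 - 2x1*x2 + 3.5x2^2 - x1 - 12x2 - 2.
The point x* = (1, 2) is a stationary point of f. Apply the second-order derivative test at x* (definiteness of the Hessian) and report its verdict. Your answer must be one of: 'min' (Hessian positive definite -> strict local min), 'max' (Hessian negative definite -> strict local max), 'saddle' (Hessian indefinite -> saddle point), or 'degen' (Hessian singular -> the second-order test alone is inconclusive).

Compute the Hessian H = grad^2 f:
  H = [[5, -2], [-2, 7]]
Verify stationarity: grad f(x*) = H x* + g = (0, 0).
Eigenvalues of H: 3.7639, 8.2361.
Both eigenvalues > 0, so H is positive definite -> x* is a strict local min.

min


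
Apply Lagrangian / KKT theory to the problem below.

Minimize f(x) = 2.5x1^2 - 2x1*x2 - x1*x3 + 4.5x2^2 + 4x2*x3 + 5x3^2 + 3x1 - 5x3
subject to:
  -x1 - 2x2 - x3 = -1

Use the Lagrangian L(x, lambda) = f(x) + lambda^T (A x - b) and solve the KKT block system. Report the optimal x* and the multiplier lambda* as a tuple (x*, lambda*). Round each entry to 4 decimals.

Form the Lagrangian:
  L(x, lambda) = (1/2) x^T Q x + c^T x + lambda^T (A x - b)
Stationarity (grad_x L = 0): Q x + c + A^T lambda = 0.
Primal feasibility: A x = b.

This gives the KKT block system:
  [ Q   A^T ] [ x     ]   [-c ]
  [ A    0  ] [ lambda ] = [ b ]

Solving the linear system:
  x*      = (0.0098, 0.177, 0.6361)
  lambda* = (2.059)
  f(x*)   = -0.5459

x* = (0.0098, 0.177, 0.6361), lambda* = (2.059)


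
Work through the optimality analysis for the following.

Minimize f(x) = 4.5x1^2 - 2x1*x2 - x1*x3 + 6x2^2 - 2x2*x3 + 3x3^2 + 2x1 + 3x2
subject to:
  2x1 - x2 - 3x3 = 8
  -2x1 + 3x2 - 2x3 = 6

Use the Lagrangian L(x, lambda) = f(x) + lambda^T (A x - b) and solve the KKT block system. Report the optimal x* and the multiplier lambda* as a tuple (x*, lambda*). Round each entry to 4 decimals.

Form the Lagrangian:
  L(x, lambda) = (1/2) x^T Q x + c^T x + lambda^T (A x - b)
Stationarity (grad_x L = 0): Q x + c + A^T lambda = 0.
Primal feasibility: A x = b.

This gives the KKT block system:
  [ Q   A^T ] [ x     ]   [-c ]
  [ A    0  ] [ lambda ] = [ b ]

Solving the linear system:
  x*      = (-0.5669, -0.3335, -2.9334)
  lambda* = (-3.373, -3.1237)
  f(x*)   = 21.7961

x* = (-0.5669, -0.3335, -2.9334), lambda* = (-3.373, -3.1237)


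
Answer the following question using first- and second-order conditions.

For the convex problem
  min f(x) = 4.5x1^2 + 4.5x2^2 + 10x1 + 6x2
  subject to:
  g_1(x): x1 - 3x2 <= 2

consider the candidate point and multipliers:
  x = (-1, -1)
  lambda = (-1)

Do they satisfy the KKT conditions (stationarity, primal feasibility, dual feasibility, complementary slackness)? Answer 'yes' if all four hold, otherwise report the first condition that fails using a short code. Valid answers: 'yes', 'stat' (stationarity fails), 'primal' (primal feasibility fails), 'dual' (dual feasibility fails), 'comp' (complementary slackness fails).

Gradient of f: grad f(x) = Q x + c = (1, -3)
Constraint values g_i(x) = a_i^T x - b_i:
  g_1((-1, -1)) = 0
Stationarity residual: grad f(x) + sum_i lambda_i a_i = (0, 0)
  -> stationarity OK
Primal feasibility (all g_i <= 0): OK
Dual feasibility (all lambda_i >= 0): FAILS
Complementary slackness (lambda_i * g_i(x) = 0 for all i): OK

Verdict: the first failing condition is dual_feasibility -> dual.

dual


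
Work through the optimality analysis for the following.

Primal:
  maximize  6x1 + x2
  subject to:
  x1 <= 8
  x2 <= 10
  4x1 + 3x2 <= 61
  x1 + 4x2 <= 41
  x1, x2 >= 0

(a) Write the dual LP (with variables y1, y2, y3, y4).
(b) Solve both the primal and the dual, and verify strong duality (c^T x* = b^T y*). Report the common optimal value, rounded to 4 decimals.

The standard primal-dual pair for 'max c^T x s.t. A x <= b, x >= 0' is:
  Dual:  min b^T y  s.t.  A^T y >= c,  y >= 0.

So the dual LP is:
  minimize  8y1 + 10y2 + 61y3 + 41y4
  subject to:
    y1 + 4y3 + y4 >= 6
    y2 + 3y3 + 4y4 >= 1
    y1, y2, y3, y4 >= 0

Solving the primal: x* = (8, 8.25).
  primal value c^T x* = 56.25.
Solving the dual: y* = (5.75, 0, 0, 0.25).
  dual value b^T y* = 56.25.
Strong duality: c^T x* = b^T y*. Confirmed.

56.25


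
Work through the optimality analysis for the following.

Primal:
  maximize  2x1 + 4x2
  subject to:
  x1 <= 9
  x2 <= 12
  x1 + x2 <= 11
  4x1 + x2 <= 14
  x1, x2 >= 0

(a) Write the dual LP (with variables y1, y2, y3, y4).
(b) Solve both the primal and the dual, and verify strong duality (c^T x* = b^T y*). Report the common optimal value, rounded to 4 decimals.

The standard primal-dual pair for 'max c^T x s.t. A x <= b, x >= 0' is:
  Dual:  min b^T y  s.t.  A^T y >= c,  y >= 0.

So the dual LP is:
  minimize  9y1 + 12y2 + 11y3 + 14y4
  subject to:
    y1 + y3 + 4y4 >= 2
    y2 + y3 + y4 >= 4
    y1, y2, y3, y4 >= 0

Solving the primal: x* = (0, 11).
  primal value c^T x* = 44.
Solving the dual: y* = (0, 0, 4, 0).
  dual value b^T y* = 44.
Strong duality: c^T x* = b^T y*. Confirmed.

44


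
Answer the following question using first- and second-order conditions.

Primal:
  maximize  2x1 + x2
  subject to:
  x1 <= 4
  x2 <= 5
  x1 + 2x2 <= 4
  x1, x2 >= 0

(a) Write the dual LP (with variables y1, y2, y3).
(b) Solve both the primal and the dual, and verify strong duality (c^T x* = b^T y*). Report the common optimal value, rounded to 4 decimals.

The standard primal-dual pair for 'max c^T x s.t. A x <= b, x >= 0' is:
  Dual:  min b^T y  s.t.  A^T y >= c,  y >= 0.

So the dual LP is:
  minimize  4y1 + 5y2 + 4y3
  subject to:
    y1 + y3 >= 2
    y2 + 2y3 >= 1
    y1, y2, y3 >= 0

Solving the primal: x* = (4, 0).
  primal value c^T x* = 8.
Solving the dual: y* = (1.5, 0, 0.5).
  dual value b^T y* = 8.
Strong duality: c^T x* = b^T y*. Confirmed.

8


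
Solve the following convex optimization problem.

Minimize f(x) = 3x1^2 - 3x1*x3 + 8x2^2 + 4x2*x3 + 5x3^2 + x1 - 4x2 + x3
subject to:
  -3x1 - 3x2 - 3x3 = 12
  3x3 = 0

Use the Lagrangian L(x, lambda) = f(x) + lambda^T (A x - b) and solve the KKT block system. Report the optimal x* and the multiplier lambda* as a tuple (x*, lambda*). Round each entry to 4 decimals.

Form the Lagrangian:
  L(x, lambda) = (1/2) x^T Q x + c^T x + lambda^T (A x - b)
Stationarity (grad_x L = 0): Q x + c + A^T lambda = 0.
Primal feasibility: A x = b.

This gives the KKT block system:
  [ Q   A^T ] [ x     ]   [-c ]
  [ A    0  ] [ lambda ] = [ b ]

Solving the linear system:
  x*      = (-3.1364, -0.8636, 0)
  lambda* = (-5.9394, -8.2576)
  f(x*)   = 35.7955

x* = (-3.1364, -0.8636, 0), lambda* = (-5.9394, -8.2576)


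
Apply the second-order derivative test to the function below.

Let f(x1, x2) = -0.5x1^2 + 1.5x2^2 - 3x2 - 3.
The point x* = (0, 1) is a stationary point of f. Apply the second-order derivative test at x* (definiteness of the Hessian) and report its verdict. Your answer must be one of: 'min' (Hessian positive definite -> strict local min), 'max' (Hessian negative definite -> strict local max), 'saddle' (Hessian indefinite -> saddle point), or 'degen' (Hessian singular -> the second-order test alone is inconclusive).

Compute the Hessian H = grad^2 f:
  H = [[-1, 0], [0, 3]]
Verify stationarity: grad f(x*) = H x* + g = (0, 0).
Eigenvalues of H: -1, 3.
Eigenvalues have mixed signs, so H is indefinite -> x* is a saddle point.

saddle


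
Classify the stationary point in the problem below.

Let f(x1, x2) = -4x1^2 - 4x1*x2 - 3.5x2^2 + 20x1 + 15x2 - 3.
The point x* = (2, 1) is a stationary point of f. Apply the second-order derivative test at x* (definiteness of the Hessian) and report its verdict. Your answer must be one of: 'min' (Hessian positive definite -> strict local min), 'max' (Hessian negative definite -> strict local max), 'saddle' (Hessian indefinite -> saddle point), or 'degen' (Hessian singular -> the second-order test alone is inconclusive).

Compute the Hessian H = grad^2 f:
  H = [[-8, -4], [-4, -7]]
Verify stationarity: grad f(x*) = H x* + g = (0, 0).
Eigenvalues of H: -11.5311, -3.4689.
Both eigenvalues < 0, so H is negative definite -> x* is a strict local max.

max


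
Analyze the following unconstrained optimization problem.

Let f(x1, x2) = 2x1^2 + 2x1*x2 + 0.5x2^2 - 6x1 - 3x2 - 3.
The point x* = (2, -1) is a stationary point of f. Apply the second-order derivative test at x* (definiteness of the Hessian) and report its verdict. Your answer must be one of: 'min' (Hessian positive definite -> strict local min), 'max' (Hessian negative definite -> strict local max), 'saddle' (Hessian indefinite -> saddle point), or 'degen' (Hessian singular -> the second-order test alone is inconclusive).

Compute the Hessian H = grad^2 f:
  H = [[4, 2], [2, 1]]
Verify stationarity: grad f(x*) = H x* + g = (0, 0).
Eigenvalues of H: 0, 5.
H has a zero eigenvalue (singular; positive semidefinite but not definite), so H is neither positive definite, negative definite, nor indefinite. The second-order test alone is inconclusive -> degen.
(Indeed, f is constant along the null direction of H through x*, so x* is not a strict local extremum.)

degen


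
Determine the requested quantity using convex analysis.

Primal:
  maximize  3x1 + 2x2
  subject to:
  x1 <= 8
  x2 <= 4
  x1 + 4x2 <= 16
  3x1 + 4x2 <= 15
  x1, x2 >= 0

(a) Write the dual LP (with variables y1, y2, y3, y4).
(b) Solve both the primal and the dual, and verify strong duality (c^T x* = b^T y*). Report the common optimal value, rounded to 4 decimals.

The standard primal-dual pair for 'max c^T x s.t. A x <= b, x >= 0' is:
  Dual:  min b^T y  s.t.  A^T y >= c,  y >= 0.

So the dual LP is:
  minimize  8y1 + 4y2 + 16y3 + 15y4
  subject to:
    y1 + y3 + 3y4 >= 3
    y2 + 4y3 + 4y4 >= 2
    y1, y2, y3, y4 >= 0

Solving the primal: x* = (5, 0).
  primal value c^T x* = 15.
Solving the dual: y* = (0, 0, 0, 1).
  dual value b^T y* = 15.
Strong duality: c^T x* = b^T y*. Confirmed.

15


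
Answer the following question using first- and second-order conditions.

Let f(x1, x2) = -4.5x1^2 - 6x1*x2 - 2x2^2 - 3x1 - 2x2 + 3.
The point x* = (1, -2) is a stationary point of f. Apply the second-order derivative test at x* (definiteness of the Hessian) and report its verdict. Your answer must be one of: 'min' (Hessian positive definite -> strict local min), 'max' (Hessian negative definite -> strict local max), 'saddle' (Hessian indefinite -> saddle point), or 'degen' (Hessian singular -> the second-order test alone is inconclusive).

Compute the Hessian H = grad^2 f:
  H = [[-9, -6], [-6, -4]]
Verify stationarity: grad f(x*) = H x* + g = (0, 0).
Eigenvalues of H: -13, 0.
H has a zero eigenvalue (singular; negative semidefinite but not definite), so H is neither positive definite, negative definite, nor indefinite. The second-order test alone is inconclusive -> degen.
(Indeed, f is constant along the null direction of H through x*, so x* is not a strict local extremum.)

degen


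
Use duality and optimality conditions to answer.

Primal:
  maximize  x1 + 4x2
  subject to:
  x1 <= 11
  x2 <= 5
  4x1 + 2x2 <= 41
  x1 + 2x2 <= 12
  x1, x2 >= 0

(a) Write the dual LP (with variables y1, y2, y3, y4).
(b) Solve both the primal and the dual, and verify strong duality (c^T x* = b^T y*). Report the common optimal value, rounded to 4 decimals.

The standard primal-dual pair for 'max c^T x s.t. A x <= b, x >= 0' is:
  Dual:  min b^T y  s.t.  A^T y >= c,  y >= 0.

So the dual LP is:
  minimize  11y1 + 5y2 + 41y3 + 12y4
  subject to:
    y1 + 4y3 + y4 >= 1
    y2 + 2y3 + 2y4 >= 4
    y1, y2, y3, y4 >= 0

Solving the primal: x* = (2, 5).
  primal value c^T x* = 22.
Solving the dual: y* = (0, 2, 0, 1).
  dual value b^T y* = 22.
Strong duality: c^T x* = b^T y*. Confirmed.

22


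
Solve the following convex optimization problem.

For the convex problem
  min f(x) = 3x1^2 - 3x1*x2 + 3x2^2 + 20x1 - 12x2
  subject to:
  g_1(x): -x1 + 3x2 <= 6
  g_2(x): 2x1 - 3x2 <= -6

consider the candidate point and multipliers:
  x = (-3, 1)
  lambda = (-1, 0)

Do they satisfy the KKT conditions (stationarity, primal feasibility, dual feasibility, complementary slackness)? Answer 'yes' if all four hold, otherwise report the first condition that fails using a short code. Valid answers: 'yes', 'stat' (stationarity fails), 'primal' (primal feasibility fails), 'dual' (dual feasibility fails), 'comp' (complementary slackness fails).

Gradient of f: grad f(x) = Q x + c = (-1, 3)
Constraint values g_i(x) = a_i^T x - b_i:
  g_1((-3, 1)) = 0
  g_2((-3, 1)) = -3
Stationarity residual: grad f(x) + sum_i lambda_i a_i = (0, 0)
  -> stationarity OK
Primal feasibility (all g_i <= 0): OK
Dual feasibility (all lambda_i >= 0): FAILS
Complementary slackness (lambda_i * g_i(x) = 0 for all i): OK

Verdict: the first failing condition is dual_feasibility -> dual.

dual


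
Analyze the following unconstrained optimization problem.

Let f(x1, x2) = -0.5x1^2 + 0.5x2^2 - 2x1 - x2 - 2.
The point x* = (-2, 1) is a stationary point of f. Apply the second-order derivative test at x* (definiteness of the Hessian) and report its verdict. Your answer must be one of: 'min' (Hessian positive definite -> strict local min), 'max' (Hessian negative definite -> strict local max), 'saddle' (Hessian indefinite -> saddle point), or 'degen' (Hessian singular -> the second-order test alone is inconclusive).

Compute the Hessian H = grad^2 f:
  H = [[-1, 0], [0, 1]]
Verify stationarity: grad f(x*) = H x* + g = (0, 0).
Eigenvalues of H: -1, 1.
Eigenvalues have mixed signs, so H is indefinite -> x* is a saddle point.

saddle


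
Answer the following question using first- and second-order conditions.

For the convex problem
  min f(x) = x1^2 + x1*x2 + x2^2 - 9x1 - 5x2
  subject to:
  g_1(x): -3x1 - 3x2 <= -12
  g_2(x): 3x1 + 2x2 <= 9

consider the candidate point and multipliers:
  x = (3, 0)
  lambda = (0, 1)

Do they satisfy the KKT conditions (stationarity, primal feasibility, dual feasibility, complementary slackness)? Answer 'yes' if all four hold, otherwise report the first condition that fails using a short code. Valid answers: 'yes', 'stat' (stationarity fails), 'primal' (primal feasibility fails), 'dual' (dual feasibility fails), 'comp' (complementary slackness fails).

Gradient of f: grad f(x) = Q x + c = (-3, -2)
Constraint values g_i(x) = a_i^T x - b_i:
  g_1((3, 0)) = 3
  g_2((3, 0)) = 0
Stationarity residual: grad f(x) + sum_i lambda_i a_i = (0, 0)
  -> stationarity OK
Primal feasibility (all g_i <= 0): FAILS
Dual feasibility (all lambda_i >= 0): OK
Complementary slackness (lambda_i * g_i(x) = 0 for all i): OK

Verdict: the first failing condition is primal_feasibility -> primal.

primal


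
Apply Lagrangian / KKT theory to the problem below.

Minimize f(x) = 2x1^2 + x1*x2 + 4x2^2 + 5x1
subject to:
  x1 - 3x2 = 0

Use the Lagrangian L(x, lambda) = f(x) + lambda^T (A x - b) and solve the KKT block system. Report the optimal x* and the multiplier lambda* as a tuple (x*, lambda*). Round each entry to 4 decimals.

Form the Lagrangian:
  L(x, lambda) = (1/2) x^T Q x + c^T x + lambda^T (A x - b)
Stationarity (grad_x L = 0): Q x + c + A^T lambda = 0.
Primal feasibility: A x = b.

This gives the KKT block system:
  [ Q   A^T ] [ x     ]   [-c ]
  [ A    0  ] [ lambda ] = [ b ]

Solving the linear system:
  x*      = (-0.9, -0.3)
  lambda* = (-1.1)
  f(x*)   = -2.25

x* = (-0.9, -0.3), lambda* = (-1.1)


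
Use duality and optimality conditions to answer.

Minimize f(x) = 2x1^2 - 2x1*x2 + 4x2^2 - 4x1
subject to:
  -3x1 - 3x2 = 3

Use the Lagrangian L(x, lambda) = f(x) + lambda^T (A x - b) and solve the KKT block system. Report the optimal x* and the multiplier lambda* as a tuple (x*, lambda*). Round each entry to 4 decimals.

Form the Lagrangian:
  L(x, lambda) = (1/2) x^T Q x + c^T x + lambda^T (A x - b)
Stationarity (grad_x L = 0): Q x + c + A^T lambda = 0.
Primal feasibility: A x = b.

This gives the KKT block system:
  [ Q   A^T ] [ x     ]   [-c ]
  [ A    0  ] [ lambda ] = [ b ]

Solving the linear system:
  x*      = (-0.375, -0.625)
  lambda* = (-1.4167)
  f(x*)   = 2.875

x* = (-0.375, -0.625), lambda* = (-1.4167)


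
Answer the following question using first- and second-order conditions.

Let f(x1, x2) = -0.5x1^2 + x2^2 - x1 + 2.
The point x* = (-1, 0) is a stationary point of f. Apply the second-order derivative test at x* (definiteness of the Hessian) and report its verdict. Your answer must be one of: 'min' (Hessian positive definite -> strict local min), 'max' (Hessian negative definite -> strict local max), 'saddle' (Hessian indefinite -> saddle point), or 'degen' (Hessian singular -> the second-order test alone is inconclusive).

Compute the Hessian H = grad^2 f:
  H = [[-1, 0], [0, 2]]
Verify stationarity: grad f(x*) = H x* + g = (0, 0).
Eigenvalues of H: -1, 2.
Eigenvalues have mixed signs, so H is indefinite -> x* is a saddle point.

saddle


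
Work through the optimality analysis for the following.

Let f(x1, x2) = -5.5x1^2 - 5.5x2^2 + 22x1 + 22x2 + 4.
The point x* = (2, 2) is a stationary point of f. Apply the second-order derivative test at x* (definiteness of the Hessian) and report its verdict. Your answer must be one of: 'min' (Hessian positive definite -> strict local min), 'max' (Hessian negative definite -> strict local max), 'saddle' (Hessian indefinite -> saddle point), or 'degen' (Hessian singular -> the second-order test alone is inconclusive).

Compute the Hessian H = grad^2 f:
  H = [[-11, 0], [0, -11]]
Verify stationarity: grad f(x*) = H x* + g = (0, 0).
Eigenvalues of H: -11, -11.
Both eigenvalues < 0, so H is negative definite -> x* is a strict local max.

max


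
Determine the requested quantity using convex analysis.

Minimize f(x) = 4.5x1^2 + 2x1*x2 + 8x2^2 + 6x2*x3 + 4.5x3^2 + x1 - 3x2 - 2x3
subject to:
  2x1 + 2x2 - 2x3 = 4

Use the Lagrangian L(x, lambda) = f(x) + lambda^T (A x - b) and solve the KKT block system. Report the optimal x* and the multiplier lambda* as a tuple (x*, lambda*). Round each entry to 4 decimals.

Form the Lagrangian:
  L(x, lambda) = (1/2) x^T Q x + c^T x + lambda^T (A x - b)
Stationarity (grad_x L = 0): Q x + c + A^T lambda = 0.
Primal feasibility: A x = b.

This gives the KKT block system:
  [ Q   A^T ] [ x     ]   [-c ]
  [ A    0  ] [ lambda ] = [ b ]

Solving the linear system:
  x*      = (0.2865, 0.8143, -0.8992)
  lambda* = (-2.6034)
  f(x*)   = 5.0279

x* = (0.2865, 0.8143, -0.8992), lambda* = (-2.6034)


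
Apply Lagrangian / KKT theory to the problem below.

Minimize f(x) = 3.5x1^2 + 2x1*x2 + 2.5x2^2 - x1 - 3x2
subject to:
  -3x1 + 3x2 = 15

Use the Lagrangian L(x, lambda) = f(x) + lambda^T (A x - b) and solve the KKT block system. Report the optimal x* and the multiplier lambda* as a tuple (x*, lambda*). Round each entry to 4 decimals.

Form the Lagrangian:
  L(x, lambda) = (1/2) x^T Q x + c^T x + lambda^T (A x - b)
Stationarity (grad_x L = 0): Q x + c + A^T lambda = 0.
Primal feasibility: A x = b.

This gives the KKT block system:
  [ Q   A^T ] [ x     ]   [-c ]
  [ A    0  ] [ lambda ] = [ b ]

Solving the linear system:
  x*      = (-1.9375, 3.0625)
  lambda* = (-2.8125)
  f(x*)   = 17.4688

x* = (-1.9375, 3.0625), lambda* = (-2.8125)


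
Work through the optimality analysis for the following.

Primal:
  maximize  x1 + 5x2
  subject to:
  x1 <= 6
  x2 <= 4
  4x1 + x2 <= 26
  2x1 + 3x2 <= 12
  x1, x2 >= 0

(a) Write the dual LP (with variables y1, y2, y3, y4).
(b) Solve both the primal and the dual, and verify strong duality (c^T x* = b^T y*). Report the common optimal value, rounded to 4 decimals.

The standard primal-dual pair for 'max c^T x s.t. A x <= b, x >= 0' is:
  Dual:  min b^T y  s.t.  A^T y >= c,  y >= 0.

So the dual LP is:
  minimize  6y1 + 4y2 + 26y3 + 12y4
  subject to:
    y1 + 4y3 + 2y4 >= 1
    y2 + y3 + 3y4 >= 5
    y1, y2, y3, y4 >= 0

Solving the primal: x* = (0, 4).
  primal value c^T x* = 20.
Solving the dual: y* = (0, 3.5, 0, 0.5).
  dual value b^T y* = 20.
Strong duality: c^T x* = b^T y*. Confirmed.

20


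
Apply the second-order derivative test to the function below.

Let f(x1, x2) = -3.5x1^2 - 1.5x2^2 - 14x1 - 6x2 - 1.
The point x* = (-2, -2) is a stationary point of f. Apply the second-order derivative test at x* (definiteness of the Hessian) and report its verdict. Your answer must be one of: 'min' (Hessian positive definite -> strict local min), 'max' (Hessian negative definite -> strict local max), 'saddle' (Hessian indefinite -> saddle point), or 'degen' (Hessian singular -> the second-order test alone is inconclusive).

Compute the Hessian H = grad^2 f:
  H = [[-7, 0], [0, -3]]
Verify stationarity: grad f(x*) = H x* + g = (0, 0).
Eigenvalues of H: -7, -3.
Both eigenvalues < 0, so H is negative definite -> x* is a strict local max.

max


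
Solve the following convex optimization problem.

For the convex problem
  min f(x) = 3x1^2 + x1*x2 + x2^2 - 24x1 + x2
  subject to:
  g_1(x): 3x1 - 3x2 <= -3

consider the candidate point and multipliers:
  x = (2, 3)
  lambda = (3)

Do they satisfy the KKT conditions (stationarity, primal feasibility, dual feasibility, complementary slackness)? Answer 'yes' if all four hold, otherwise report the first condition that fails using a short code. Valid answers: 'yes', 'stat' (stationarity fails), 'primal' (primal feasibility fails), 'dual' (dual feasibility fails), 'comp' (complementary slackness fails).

Gradient of f: grad f(x) = Q x + c = (-9, 9)
Constraint values g_i(x) = a_i^T x - b_i:
  g_1((2, 3)) = 0
Stationarity residual: grad f(x) + sum_i lambda_i a_i = (0, 0)
  -> stationarity OK
Primal feasibility (all g_i <= 0): OK
Dual feasibility (all lambda_i >= 0): OK
Complementary slackness (lambda_i * g_i(x) = 0 for all i): OK

Verdict: yes, KKT holds.

yes


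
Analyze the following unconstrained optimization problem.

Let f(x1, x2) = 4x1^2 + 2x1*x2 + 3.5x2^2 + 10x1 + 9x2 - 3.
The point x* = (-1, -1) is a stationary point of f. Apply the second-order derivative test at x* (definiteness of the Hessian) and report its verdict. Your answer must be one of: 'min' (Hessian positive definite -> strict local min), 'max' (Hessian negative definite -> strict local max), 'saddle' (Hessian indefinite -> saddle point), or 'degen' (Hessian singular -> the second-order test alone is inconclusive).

Compute the Hessian H = grad^2 f:
  H = [[8, 2], [2, 7]]
Verify stationarity: grad f(x*) = H x* + g = (0, 0).
Eigenvalues of H: 5.4384, 9.5616.
Both eigenvalues > 0, so H is positive definite -> x* is a strict local min.

min


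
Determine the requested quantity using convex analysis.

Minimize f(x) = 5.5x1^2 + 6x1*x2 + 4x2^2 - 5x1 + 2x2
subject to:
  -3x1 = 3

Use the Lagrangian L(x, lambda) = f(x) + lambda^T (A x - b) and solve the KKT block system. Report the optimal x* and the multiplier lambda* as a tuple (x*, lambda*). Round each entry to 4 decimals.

Form the Lagrangian:
  L(x, lambda) = (1/2) x^T Q x + c^T x + lambda^T (A x - b)
Stationarity (grad_x L = 0): Q x + c + A^T lambda = 0.
Primal feasibility: A x = b.

This gives the KKT block system:
  [ Q   A^T ] [ x     ]   [-c ]
  [ A    0  ] [ lambda ] = [ b ]

Solving the linear system:
  x*      = (-1, 0.5)
  lambda* = (-4.3333)
  f(x*)   = 9.5

x* = (-1, 0.5), lambda* = (-4.3333)


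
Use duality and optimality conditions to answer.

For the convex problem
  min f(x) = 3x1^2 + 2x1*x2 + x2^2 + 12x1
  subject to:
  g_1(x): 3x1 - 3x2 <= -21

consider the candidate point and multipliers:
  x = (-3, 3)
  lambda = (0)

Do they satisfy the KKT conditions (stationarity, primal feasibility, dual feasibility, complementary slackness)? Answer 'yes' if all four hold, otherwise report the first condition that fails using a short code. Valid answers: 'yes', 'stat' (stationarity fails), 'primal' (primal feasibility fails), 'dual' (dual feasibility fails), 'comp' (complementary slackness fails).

Gradient of f: grad f(x) = Q x + c = (0, 0)
Constraint values g_i(x) = a_i^T x - b_i:
  g_1((-3, 3)) = 3
Stationarity residual: grad f(x) + sum_i lambda_i a_i = (0, 0)
  -> stationarity OK
Primal feasibility (all g_i <= 0): FAILS
Dual feasibility (all lambda_i >= 0): OK
Complementary slackness (lambda_i * g_i(x) = 0 for all i): OK

Verdict: the first failing condition is primal_feasibility -> primal.

primal


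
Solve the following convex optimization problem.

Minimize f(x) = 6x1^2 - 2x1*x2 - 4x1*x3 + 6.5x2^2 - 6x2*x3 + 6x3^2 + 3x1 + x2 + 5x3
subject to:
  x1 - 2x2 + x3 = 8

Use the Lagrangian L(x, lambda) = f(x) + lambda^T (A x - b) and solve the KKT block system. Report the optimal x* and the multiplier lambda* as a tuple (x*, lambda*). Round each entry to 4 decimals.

Form the Lagrangian:
  L(x, lambda) = (1/2) x^T Q x + c^T x + lambda^T (A x - b)
Stationarity (grad_x L = 0): Q x + c + A^T lambda = 0.
Primal feasibility: A x = b.

This gives the KKT block system:
  [ Q   A^T ] [ x     ]   [-c ]
  [ A    0  ] [ lambda ] = [ b ]

Solving the linear system:
  x*      = (1.175, -3.3, 0.225)
  lambda* = (-22.8)
  f(x*)   = 91.875

x* = (1.175, -3.3, 0.225), lambda* = (-22.8)


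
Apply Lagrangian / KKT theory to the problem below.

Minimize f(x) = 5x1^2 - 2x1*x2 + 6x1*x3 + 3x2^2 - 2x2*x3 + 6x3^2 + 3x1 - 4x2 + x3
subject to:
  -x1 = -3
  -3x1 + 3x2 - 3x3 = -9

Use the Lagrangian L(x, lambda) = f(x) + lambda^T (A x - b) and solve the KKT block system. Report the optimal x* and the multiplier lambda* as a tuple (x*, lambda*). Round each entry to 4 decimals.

Form the Lagrangian:
  L(x, lambda) = (1/2) x^T Q x + c^T x + lambda^T (A x - b)
Stationarity (grad_x L = 0): Q x + c + A^T lambda = 0.
Primal feasibility: A x = b.

This gives the KKT block system:
  [ Q   A^T ] [ x     ]   [-c ]
  [ A    0  ] [ lambda ] = [ b ]

Solving the linear system:
  x*      = (3, -0.6429, -0.6429)
  lambda* = (17.8571, 4.1905)
  f(x*)   = 51.1071

x* = (3, -0.6429, -0.6429), lambda* = (17.8571, 4.1905)


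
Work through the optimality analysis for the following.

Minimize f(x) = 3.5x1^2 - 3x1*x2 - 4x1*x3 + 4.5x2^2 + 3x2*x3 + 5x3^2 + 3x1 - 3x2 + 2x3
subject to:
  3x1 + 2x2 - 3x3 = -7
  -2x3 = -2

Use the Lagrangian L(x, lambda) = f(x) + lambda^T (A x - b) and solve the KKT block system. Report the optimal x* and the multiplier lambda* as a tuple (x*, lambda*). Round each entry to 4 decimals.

Form the Lagrangian:
  L(x, lambda) = (1/2) x^T Q x + c^T x + lambda^T (A x - b)
Stationarity (grad_x L = 0): Q x + c + A^T lambda = 0.
Primal feasibility: A x = b.

This gives the KKT block system:
  [ Q   A^T ] [ x     ]   [-c ]
  [ A    0  ] [ lambda ] = [ b ]

Solving the linear system:
  x*      = (-0.8828, -0.6759, 1)
  lambda* = (1.7172, 4.1759)
  f(x*)   = 10.8759

x* = (-0.8828, -0.6759, 1), lambda* = (1.7172, 4.1759)


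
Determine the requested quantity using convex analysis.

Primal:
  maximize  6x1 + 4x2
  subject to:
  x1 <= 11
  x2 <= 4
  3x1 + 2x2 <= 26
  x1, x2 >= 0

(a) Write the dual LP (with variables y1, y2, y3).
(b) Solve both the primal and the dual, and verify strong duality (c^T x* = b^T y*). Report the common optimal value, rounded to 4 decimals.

The standard primal-dual pair for 'max c^T x s.t. A x <= b, x >= 0' is:
  Dual:  min b^T y  s.t.  A^T y >= c,  y >= 0.

So the dual LP is:
  minimize  11y1 + 4y2 + 26y3
  subject to:
    y1 + 3y3 >= 6
    y2 + 2y3 >= 4
    y1, y2, y3 >= 0

Solving the primal: x* = (8.6667, 0).
  primal value c^T x* = 52.
Solving the dual: y* = (0, 0, 2).
  dual value b^T y* = 52.
Strong duality: c^T x* = b^T y*. Confirmed.

52


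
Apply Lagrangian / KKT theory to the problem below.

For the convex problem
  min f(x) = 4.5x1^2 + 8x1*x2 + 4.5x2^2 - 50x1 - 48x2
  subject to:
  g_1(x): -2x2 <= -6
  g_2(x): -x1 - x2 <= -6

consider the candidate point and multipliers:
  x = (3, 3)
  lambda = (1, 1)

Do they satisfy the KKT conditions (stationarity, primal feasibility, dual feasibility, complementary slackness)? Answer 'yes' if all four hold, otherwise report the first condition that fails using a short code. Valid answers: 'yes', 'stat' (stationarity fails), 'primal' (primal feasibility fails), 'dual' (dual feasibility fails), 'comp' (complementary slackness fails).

Gradient of f: grad f(x) = Q x + c = (1, 3)
Constraint values g_i(x) = a_i^T x - b_i:
  g_1((3, 3)) = 0
  g_2((3, 3)) = 0
Stationarity residual: grad f(x) + sum_i lambda_i a_i = (0, 0)
  -> stationarity OK
Primal feasibility (all g_i <= 0): OK
Dual feasibility (all lambda_i >= 0): OK
Complementary slackness (lambda_i * g_i(x) = 0 for all i): OK

Verdict: yes, KKT holds.

yes


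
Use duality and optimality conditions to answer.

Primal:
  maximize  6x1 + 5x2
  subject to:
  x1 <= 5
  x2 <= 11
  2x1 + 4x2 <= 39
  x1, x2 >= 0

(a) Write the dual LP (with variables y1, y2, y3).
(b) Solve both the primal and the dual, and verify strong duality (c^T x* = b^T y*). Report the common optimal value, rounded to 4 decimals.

The standard primal-dual pair for 'max c^T x s.t. A x <= b, x >= 0' is:
  Dual:  min b^T y  s.t.  A^T y >= c,  y >= 0.

So the dual LP is:
  minimize  5y1 + 11y2 + 39y3
  subject to:
    y1 + 2y3 >= 6
    y2 + 4y3 >= 5
    y1, y2, y3 >= 0

Solving the primal: x* = (5, 7.25).
  primal value c^T x* = 66.25.
Solving the dual: y* = (3.5, 0, 1.25).
  dual value b^T y* = 66.25.
Strong duality: c^T x* = b^T y*. Confirmed.

66.25


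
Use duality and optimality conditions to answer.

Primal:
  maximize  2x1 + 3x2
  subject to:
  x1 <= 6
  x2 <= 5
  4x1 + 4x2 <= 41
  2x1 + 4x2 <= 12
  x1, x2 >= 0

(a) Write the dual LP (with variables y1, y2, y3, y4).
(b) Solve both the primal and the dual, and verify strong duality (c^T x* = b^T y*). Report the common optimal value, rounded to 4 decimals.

The standard primal-dual pair for 'max c^T x s.t. A x <= b, x >= 0' is:
  Dual:  min b^T y  s.t.  A^T y >= c,  y >= 0.

So the dual LP is:
  minimize  6y1 + 5y2 + 41y3 + 12y4
  subject to:
    y1 + 4y3 + 2y4 >= 2
    y2 + 4y3 + 4y4 >= 3
    y1, y2, y3, y4 >= 0

Solving the primal: x* = (6, 0).
  primal value c^T x* = 12.
Solving the dual: y* = (0.5, 0, 0, 0.75).
  dual value b^T y* = 12.
Strong duality: c^T x* = b^T y*. Confirmed.

12


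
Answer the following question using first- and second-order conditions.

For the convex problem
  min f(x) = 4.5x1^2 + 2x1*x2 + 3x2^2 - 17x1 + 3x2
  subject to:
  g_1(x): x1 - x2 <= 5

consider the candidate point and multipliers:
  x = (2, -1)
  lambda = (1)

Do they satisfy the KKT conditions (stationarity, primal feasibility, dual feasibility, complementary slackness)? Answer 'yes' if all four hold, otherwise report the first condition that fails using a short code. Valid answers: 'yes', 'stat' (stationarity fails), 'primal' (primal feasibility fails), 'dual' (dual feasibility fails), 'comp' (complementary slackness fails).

Gradient of f: grad f(x) = Q x + c = (-1, 1)
Constraint values g_i(x) = a_i^T x - b_i:
  g_1((2, -1)) = -2
Stationarity residual: grad f(x) + sum_i lambda_i a_i = (0, 0)
  -> stationarity OK
Primal feasibility (all g_i <= 0): OK
Dual feasibility (all lambda_i >= 0): OK
Complementary slackness (lambda_i * g_i(x) = 0 for all i): FAILS

Verdict: the first failing condition is complementary_slackness -> comp.

comp
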